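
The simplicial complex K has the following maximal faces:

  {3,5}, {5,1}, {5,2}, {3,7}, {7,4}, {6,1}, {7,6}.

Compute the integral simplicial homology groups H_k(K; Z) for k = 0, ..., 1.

K has 7 vertices, 7 edges.
rank ∂_0 = 0, rank ∂_1 = 6 ⇒ b_0 = 7 − 0 − 6 = 1; all invariant factors of ∂_1 are 1 so no torsion. So H_0 = Z.
rank ∂_1 = 6, rank ∂_2 = 0 ⇒ b_1 = 7 − 6 − 0 = 1. So H_1 = Z.

H_0 ≅ Z,  H_1 ≅ Z.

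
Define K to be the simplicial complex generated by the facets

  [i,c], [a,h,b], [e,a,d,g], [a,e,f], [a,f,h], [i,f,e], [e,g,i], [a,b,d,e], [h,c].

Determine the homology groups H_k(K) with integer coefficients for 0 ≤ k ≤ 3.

We work with the vertex ordering a < b < c < d < e < f < g < h < i. The simplices of K, each written with vertices in increasing order, are:

  0-simplices (9): a, b, c, d, e, f, g, h, i
  1-simplices (19): ab, ad, ae, af, ag, ah, bd, be, bh, ch, ci, de, dg, ef, eg, ei, fh, fi, gi
  2-simplices (12): abd, abe, abh, ade, adg, aef, aeg, afh, bde, deg, efi, egi
  3-simplices (2): abde, adeg

giving chain groups C_0 ≅ Z^9, C_1 ≅ Z^19, C_2 ≅ Z^12, C_3 ≅ Z^2.

∂_1: C_1 → C_0 sends each edge [p,q] (with p < q) to q − p.
As a 9×19 matrix over Z this has rank 8, with invariant factors (1,1,1,1,1,1,1,1).

The boundary map ∂_2: C_2 → C_1 maps a triangle to the signed sum of its edges. For instance
  ∂efi = fi − ei + ef,
  ∂aeg = eg − ag + ae.
This gives a 19×12 integer matrix of rank 10; reducing to Smith normal form yields diagonal entries (1,1,1,1,1,1,1,1,1,1).

Boundary ∂_3: C_3 → C_2 sends each 3-simplex σ to the alternating sum Σ_i (−1)^i (σ with its i-th vertex removed). For instance
  ∂adeg = deg − aeg + adg − ade,
  ∂abde = bde − ade + abe − abd.
The 12×2 boundary matrix has rank 2 and Smith normal form diag(1,1).

Reading off H_k = ker ∂_k / im ∂_{k+1}:

  H_0: rank C_0 − rank ∂_1 = 9 − 8 = 1, and the invariant factors of ∂_1 are all 1, so H_0 ≅ Z.
  H_1: rank ker ∂_1 − rank ∂_2 = (19 − 8) − 10 = 1, and the invariant factors of ∂_2 are all 1, so H_1 ≅ Z.
  H_2: rank ker ∂_2 − rank ∂_3 = (12 − 10) − 2 = 0, and the invariant factors of ∂_3 are all 1, so H_2 ≅ 0.
  H_3: rank ker ∂_3 − rank ∂_4 = (2 − 2) − 0 = 0, and there is no ∂_4, so H_3 ≅ 0.

H_0 = Z,  H_1 = Z,  H_2 = 0,  H_3 = 0.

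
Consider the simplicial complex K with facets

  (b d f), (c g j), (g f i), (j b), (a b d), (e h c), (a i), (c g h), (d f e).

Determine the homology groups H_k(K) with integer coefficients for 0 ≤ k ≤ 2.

Take the total order a < b < c < d < e < f < g < h < i < j on the vertex set. Then K (dimension 2) consists of the simplices:

  0-simplices (10): a, b, c, d, e, f, g, h, i, j
  1-simplices (19): ab, ad, ai, bd, bf, bj, ce, cg, ch, cj, de, df, ef, eh, fg, fi, gh, gi, gj
  2-simplices (7): abd, bdf, ceh, cgh, cgj, def, fgi

so the chain groups are C_0 ≅ Z^10, C_1 ≅ Z^19, C_2 ≅ Z^7.

∂_1: C_1 → C_0 sends each edge [p,q] (with p < q) to q − p.
As a 10×19 matrix over Z this has rank 9, with invariant factors (1,1,1,1,1,1,1,1,1).

Boundary ∂_2: C_2 → C_1 acts by ∂[p,q,r] = [q,r] − [p,r] + [p,q]. For instance
  ∂cgj = gj − cj + cg,
  ∂def = ef − df + de.
As a 19×7 matrix over Z this has rank 7, with invariant factors (1,1,1,1,1,1,1).

Now H_k = ker ∂_k / im ∂_{k+1}, so:

  H_0: rank C_0 − rank ∂_1 = 10 − 9 = 1, and the invariant factors of ∂_1 are all 1, so H_0 = Z.
  H_1: rank ker ∂_1 − rank ∂_2 = (19 − 9) − 7 = 3, and the invariant factors of ∂_2 are all 1, so H_1 = Z^3.
  H_2: rank ker ∂_2 − rank ∂_3 = (7 − 7) − 0 = 0, and there is no ∂_3, so H_2 = 0.

As a check, the Euler characteristic is 10 − 19 + 7 = -2, which agrees with 1 − 3 + 0 = -2.

H_0 = Z,  H_1 = Z^3,  H_2 = 0.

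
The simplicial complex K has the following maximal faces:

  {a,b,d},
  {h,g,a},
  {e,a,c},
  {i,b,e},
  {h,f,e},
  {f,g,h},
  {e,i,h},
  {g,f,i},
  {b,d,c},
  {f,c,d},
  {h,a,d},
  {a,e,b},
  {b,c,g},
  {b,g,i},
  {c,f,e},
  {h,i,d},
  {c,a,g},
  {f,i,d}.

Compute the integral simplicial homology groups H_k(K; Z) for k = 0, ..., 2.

H_0 ≅ Z,  H_1 ≅ Z × Z/2,  H_2 = 0.

Fix the vertex order a < b < c < d < e < f < g < h < i and write every simplex with vertices in increasing order. Then dim K = 2 and the simplices of K are:

  0-simplices (9): a, b, c, d, e, f, g, h, i
  1-simplices (27): ab, ac, ad, ae, ag, ah, bc, bd, be, bg, bi, cd, ce, cf, cg, df, dh, di, ef, eh, ei, fg, fh, fi, gh, gi, hi
  2-simplices (18): abd, abe, ace, acg, adh, agh, bcd, bcg, bei, bgi, cdf, cef, dfi, dhi, efh, ehi, fgh, fgi

giving chain groups C_0 ≅ Z^9, C_1 ≅ Z^27, C_2 ≅ Z^18.

The boundary map ∂_1: C_1 → C_0 is given by ∂[p,q] = [q] − [p]. For instance
  ∂cf = f − c.
The resulting 9×27 matrix has rank 8, and its Smith normal form has invariant factors (1,1,1,1,1,1,1,1).

∂_2: C_2 → C_1 acts by ∂[p,q,r] = [q,r] − [p,r] + [p,q]. For instance
  ∂adh = dh − ah + ad,
  ∂dfi = fi − di + df.
As a 27×18 matrix over Z this has rank 18, with invariant factors (1,1,1,1,1,1,1,1,1,1,1,1,1,1,1,1,1,2).

Now H_k = ker ∂_k / im ∂_{k+1}, so:

  H_0: rank C_0 − rank ∂_1 = 9 − 8 = 1, and the invariant factors of ∂_1 are all 1, so H_0 ≅ Z.
  H_1: rank ker ∂_1 − rank ∂_2 = (27 − 8) − 18 = 1, and ∂_2 has invariant factor 2 > 1, so H_1 ≅ Z × Z/2.
  H_2: rank ker ∂_2 − rank ∂_3 = (18 − 18) − 0 = 0, and there is no ∂_3, so H_2 ≅ 0.

As a check, the Euler characteristic is 9 − 27 + 18 = 0, which agrees with 1 − 1 + 0 = 0.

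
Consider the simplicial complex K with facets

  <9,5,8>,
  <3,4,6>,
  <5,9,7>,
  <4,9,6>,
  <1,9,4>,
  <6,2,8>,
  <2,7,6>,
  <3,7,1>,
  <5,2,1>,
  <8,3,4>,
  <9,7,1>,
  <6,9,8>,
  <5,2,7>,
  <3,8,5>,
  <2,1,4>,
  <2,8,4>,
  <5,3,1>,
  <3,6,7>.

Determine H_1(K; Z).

We work with the vertex ordering 1 < 2 < 3 < 4 < 5 < 6 < 7 < 8 < 9. The simplices of K, each written with vertices in increasing order, are:

  0-simplices (9): [1], [2], [3], [4], [5], [6], [7], [8], [9]
  1-simplices (27): (27 of them)
  2-simplices (18): [1,2,4], [1,2,5], [1,3,5], [1,3,7], [1,4,9], [1,7,9], [2,4,8], [2,5,7], [2,6,7], [2,6,8], [3,4,6], [3,4,8], [3,5,8], [3,6,7], [4,6,9], [5,7,9], [5,8,9], [6,8,9]

so the chain groups are C_0 ≅ Z^9, C_1 ≅ Z^27, C_2 ≅ Z^18.

The boundary map ∂_1: C_1 → C_0 maps an edge to its endpoints' difference, ∂[p,q] = q − p.
The resulting 9×27 matrix has rank 8, and its Smith normal form has invariant factors (1,1,1,1,1,1,1,1).

Boundary ∂_2: C_2 → C_1 acts by ∂[p,q,r] = [q,r] − [p,r] + [p,q]. For instance
  ∂[1,2,5] = [2,5] − [1,5] + [1,2],
  ∂[2,5,7] = [5,7] − [2,7] + [2,5].
As a 27×18 matrix over Z this has rank 18, with invariant factors (1,1,1,1,1,1,1,1,1,1,1,1,1,1,1,1,1,2).

Now H_k = ker ∂_k / im ∂_{k+1}, so:

  H_1: rank ker ∂_1 − rank ∂_2 = (27 − 8) − 18 = 1, and ∂_2 has invariant factor 2 > 1, so H_1 ≅ Z ⊕ Z/2Z.

(K is a triangulation of the Klein bottle.)

H_1 ≅ Z ⊕ Z/2Z.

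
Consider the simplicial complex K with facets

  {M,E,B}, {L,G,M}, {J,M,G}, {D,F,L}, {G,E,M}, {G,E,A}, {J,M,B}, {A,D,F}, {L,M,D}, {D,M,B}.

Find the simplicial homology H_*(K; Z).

Take the total order A < B < D < E < F < G < J < L < M on the vertex set. Then K (dimension 2) consists of the simplices:

  0-simplices (9): A, B, D, E, F, G, J, L, M
  1-simplices (19): AD, AE, AF, AG, BD, BE, BJ, BM, DF, DL, DM, EG, EM, FL, GJ, GL, GM, JM, LM
  2-simplices (10): ADF, AEG, BDM, BEM, BJM, DFL, DLM, EGM, GJM, GLM

giving chain groups C_0 ≅ Z^9, C_1 ≅ Z^19, C_2 ≅ Z^10.

Boundary ∂_1: C_1 → C_0 sends each edge [p,q] (with p < q) to q − p. For instance
  ∂AG = G − A.
The resulting 9×19 matrix has rank 8, and its Smith normal form has invariant factors (1,1,1,1,1,1,1,1).

∂_2: C_2 → C_1 maps a triangle to the signed sum of its edges. For instance
  ∂GLM = LM − GM + GL,
  ∂ADF = DF − AF + AD.
The 19×10 boundary matrix has rank 10 and Smith normal form diag(1,1,1,1,1,1,1,1,1,1).

Computing H_k = (kernel of ∂_k) / (image of ∂_{k+1}):

  H_0: rank C_0 − rank ∂_1 = 9 − 8 = 1, and the invariant factors of ∂_1 are all 1, so H_0 = Z.
  H_1: rank ker ∂_1 − rank ∂_2 = (19 − 8) − 10 = 1, and the invariant factors of ∂_2 are all 1, so H_1 = Z.
  H_2: rank ker ∂_2 − rank ∂_3 = (10 − 10) − 0 = 0, and there is no ∂_3, so H_2 = 0.

H_0 ≅ Z,  H_1 ≅ Z,  H_2 = 0.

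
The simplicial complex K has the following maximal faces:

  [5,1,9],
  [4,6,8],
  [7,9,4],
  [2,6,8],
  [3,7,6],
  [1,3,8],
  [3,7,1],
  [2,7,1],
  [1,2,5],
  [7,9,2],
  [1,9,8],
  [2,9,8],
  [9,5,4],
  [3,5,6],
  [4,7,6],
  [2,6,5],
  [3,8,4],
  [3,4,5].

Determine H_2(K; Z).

H_2 = 0.

K has 9 vertices, 27 edges, 18 triangles.
rank ∂_2 = 18, rank ∂_3 = 0 ⇒ b_2 = 18 − 18 − 0 = 0. So H_2 = 0.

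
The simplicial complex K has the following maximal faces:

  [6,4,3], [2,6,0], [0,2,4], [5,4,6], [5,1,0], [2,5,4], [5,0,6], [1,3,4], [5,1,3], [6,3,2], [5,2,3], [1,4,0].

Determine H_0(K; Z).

Order the vertices as 0 < 1 < 2 < 3 < 4 < 5 < 6. Listing each simplex with vertices in this order, K has dimension 2 with simplices:

  0-simplices (7): [0], [1], [2], [3], [4], [5], [6]
  1-simplices (18): [0,1], [0,2], [0,4], [0,5], [0,6], [1,3], [1,4], [1,5], [2,3], [2,4], [2,5], [2,6], [3,4], [3,5], [3,6], [4,5], [4,6], [5,6]
  2-simplices (12): [0,1,4], [0,1,5], [0,2,4], [0,2,6], [0,5,6], [1,3,4], [1,3,5], [2,3,5], [2,3,6], [2,4,5], [3,4,6], [4,5,6]

Hence C_0 ≅ Z^7, C_1 ≅ Z^18, C_2 ≅ Z^12.

∂_1: C_1 → C_0 is given by ∂[p,q] = [q] − [p]. For instance
  ∂[0,1] = [1] − [0].
This gives a 7×18 integer matrix of rank 6; reducing to Smith normal form yields diagonal entries (1,1,1,1,1,1).

Boundary ∂_2: C_2 → C_1 sends each 2-simplex [p,q,r] to [q,r] − [p,r] + [p,q]. For instance
  ∂[2,3,5] = [3,5] − [2,5] + [2,3],
  ∂[0,1,5] = [1,5] − [0,5] + [0,1].
This gives a 18×12 integer matrix of rank 12; reducing to Smith normal form yields diagonal entries (1,1,1,1,1,1,1,1,1,1,1,2).

From H_k ≅ ker(∂_k) / im(∂_{k+1}) we obtain:

  H_0: rank C_0 − rank ∂_1 = 7 − 6 = 1, and the invariant factors of ∂_1 are all 1, so H_0 ≅ Z.

H_0 ≅ Z.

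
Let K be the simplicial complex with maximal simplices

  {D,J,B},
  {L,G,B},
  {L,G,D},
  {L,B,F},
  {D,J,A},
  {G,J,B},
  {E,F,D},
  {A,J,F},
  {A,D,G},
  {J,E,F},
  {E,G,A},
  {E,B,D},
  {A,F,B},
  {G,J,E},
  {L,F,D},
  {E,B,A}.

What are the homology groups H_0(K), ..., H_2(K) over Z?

Order the vertices as A < B < D < E < F < G < J < L. Listing each simplex with vertices in this order, K has dimension 2 with simplices:

  0-simplices (8): A, B, D, E, F, G, J, L
  1-simplices (24): AB, AD, AE, AF, AG, AJ, BD, BE, BF, BG, BJ, BL, DE, DF, DG, DJ, DL, EF, EG, EJ, FJ, FL, GJ, GL
  2-simplices (16): ABE, ABF, ADG, ADJ, AEG, AFJ, BDE, BDJ, BFL, BGJ, BGL, DEF, DFL, DGL, EFJ, EGJ

so the chain groups are C_0 ≅ Z^8, C_1 ≅ Z^24, C_2 ≅ Z^16.

Boundary ∂_1: C_1 → C_0 sends each edge [p,q] (with p < q) to q − p. For instance
  ∂AJ = J − A.
This gives a 8×24 integer matrix of rank 7; reducing to Smith normal form yields diagonal entries (1,1,1,1,1,1,1).

Boundary ∂_2: C_2 → C_1 maps a triangle to the signed sum of its edges. For instance
  ∂BGJ = GJ − BJ + BG,
  ∂EGJ = GJ − EJ + EG.
The resulting 24×16 matrix has rank 15, and its Smith normal form has invariant factors (1,1,1,1,1,1,1,1,1,1,1,1,1,1,1).

From H_k ≅ ker(∂_k) / im(∂_{k+1}) we obtain:

  H_0: rank C_0 − rank ∂_1 = 8 − 7 = 1, and the invariant factors of ∂_1 are all 1, so H_0 ≅ Z.
  H_1: rank ker ∂_1 − rank ∂_2 = (24 − 7) − 15 = 2, and the invariant factors of ∂_2 are all 1, so H_1 ≅ Z^2.
  H_2: rank ker ∂_2 − rank ∂_3 = (16 − 15) − 0 = 1, and there is no ∂_3, so H_2 ≅ Z.

As a check, the Euler characteristic is 8 − 24 + 16 = 0, which agrees with 1 − 2 + 1 = 0.

H_0 ≅ Z,  H_1 ≅ Z^2,  H_2 ≅ Z.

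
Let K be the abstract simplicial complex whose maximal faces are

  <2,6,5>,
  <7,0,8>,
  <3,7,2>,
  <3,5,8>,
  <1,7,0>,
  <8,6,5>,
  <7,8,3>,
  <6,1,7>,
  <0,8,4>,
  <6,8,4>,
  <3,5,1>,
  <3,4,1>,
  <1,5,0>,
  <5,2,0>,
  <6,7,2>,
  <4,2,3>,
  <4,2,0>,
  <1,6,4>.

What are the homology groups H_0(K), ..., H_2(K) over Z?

H_0 = Z,  H_1 = Z^2,  H_2 = Z.

Fix the vertex order 0 < 1 < 2 < 3 < 4 < 5 < 6 < 7 < 8 and write every simplex with vertices in increasing order. Then dim K = 2 and the simplices of K are:

  0-simplices (9): [0], [1], [2], [3], [4], [5], [6], [7], [8]
  1-simplices (27): (27 of them)
  2-simplices (18): [0,1,5], [0,1,7], [0,2,4], [0,2,5], [0,4,8], [0,7,8], [1,3,4], [1,3,5], [1,4,6], [1,6,7], [2,3,4], [2,3,7], [2,5,6], [2,6,7], [3,5,8], [3,7,8], [4,6,8], [5,6,8]

Hence C_0 ≅ Z^9, C_1 ≅ Z^27, C_2 ≅ Z^18.

∂_1: C_1 → C_0 sends each edge [p,q] (with p < q) to q − p.
The resulting 9×27 matrix has rank 8, and its Smith normal form has invariant factors (1,1,1,1,1,1,1,1).

∂_2: C_2 → C_1 sends each 2-simplex [p,q,r] to [q,r] − [p,r] + [p,q]. For instance
  ∂[0,7,8] = [7,8] − [0,8] + [0,7],
  ∂[3,7,8] = [7,8] − [3,8] + [3,7].
This gives a 27×18 integer matrix of rank 17; reducing to Smith normal form yields diagonal entries (1,1,1,1,1,1,1,1,1,1,1,1,1,1,1,1,1).

Computing H_k = (kernel of ∂_k) / (image of ∂_{k+1}):

  H_0: rank C_0 − rank ∂_1 = 9 − 8 = 1, and the invariant factors of ∂_1 are all 1, so H_0 ≅ Z.
  H_1: rank ker ∂_1 − rank ∂_2 = (27 − 8) − 17 = 2, and the invariant factors of ∂_2 are all 1, so H_1 ≅ Z^2.
  H_2: rank ker ∂_2 − rank ∂_3 = (18 − 17) − 0 = 1, and there is no ∂_3, so H_2 ≅ Z.

As a check, the Euler characteristic is 9 − 27 + 18 = 0, which agrees with 1 − 2 + 1 = 0.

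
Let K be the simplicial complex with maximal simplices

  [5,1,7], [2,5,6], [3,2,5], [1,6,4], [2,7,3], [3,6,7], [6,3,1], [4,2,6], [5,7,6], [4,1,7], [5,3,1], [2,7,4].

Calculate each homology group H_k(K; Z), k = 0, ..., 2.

K has 7 vertices, 18 edges, 12 triangles.
rank ∂_0 = 0, rank ∂_1 = 6 ⇒ b_0 = 7 − 0 − 6 = 1; all invariant factors of ∂_1 are 1 so no torsion. So H_0 ≅ Z.
rank ∂_1 = 6, rank ∂_2 = 12 ⇒ b_1 = 18 − 6 − 12 = 0; ∂_2 has invariant factor(s) [2] giving torsion. So H_1 ≅ Z/2.
rank ∂_2 = 12, rank ∂_3 = 0 ⇒ b_2 = 12 − 12 − 0 = 0. So H_2 ≅ 0.

H_0 = Z,  H_1 = Z/2,  H_2 = 0.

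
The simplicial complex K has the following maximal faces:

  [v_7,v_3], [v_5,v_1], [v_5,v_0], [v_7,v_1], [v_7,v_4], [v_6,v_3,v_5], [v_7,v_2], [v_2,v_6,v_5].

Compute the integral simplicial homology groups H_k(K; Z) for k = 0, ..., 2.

H_0 ≅ Z,  H_1 ≅ Z^2,  H_2 = 0.

We work with the vertex ordering v_0 < v_1 < v_2 < v_3 < v_4 < v_5 < v_6 < v_7. The simplices of K, each written with vertices in increasing order, are:

  0-simplices (8): [v_0], [v_1], [v_2], [v_3], [v_4], [v_5], [v_6], [v_7]
  1-simplices (11): [v_0,v_5], [v_1,v_5], [v_1,v_7], [v_2,v_5], [v_2,v_6], [v_2,v_7], [v_3,v_5], [v_3,v_6], [v_3,v_7], [v_4,v_7], [v_5,v_6]
  2-simplices (2): [v_2,v_5,v_6], [v_3,v_5,v_6]

Hence C_0 ≅ Z^8, C_1 ≅ Z^11, C_2 ≅ Z^2.

∂_1: C_1 → C_0 is given by ∂[p,q] = [q] − [p]. For instance
  ∂[v_2,v_7] = [v_7] − [v_2].
This gives a 8×11 integer matrix of rank 7; reducing to Smith normal form yields diagonal entries (1,1,1,1,1,1,1).

∂_2: C_2 → C_1 maps a triangle to the signed sum of its edges. For instance
  ∂[v_2,v_5,v_6] = [v_5,v_6] − [v_2,v_6] + [v_2,v_5],
  ∂[v_3,v_5,v_6] = [v_5,v_6] − [v_3,v_6] + [v_3,v_5].
As a 11×2 matrix over Z this has rank 2, with invariant factors (1,1).

Now H_k = ker ∂_k / im ∂_{k+1}, so:

  H_0: rank C_0 − rank ∂_1 = 8 − 7 = 1, and the invariant factors of ∂_1 are all 1, so H_0 ≅ Z.
  H_1: rank ker ∂_1 − rank ∂_2 = (11 − 7) − 2 = 2, and the invariant factors of ∂_2 are all 1, so H_1 ≅ Z^2.
  H_2: rank ker ∂_2 − rank ∂_3 = (2 − 2) − 0 = 0, and there is no ∂_3, so H_2 ≅ 0.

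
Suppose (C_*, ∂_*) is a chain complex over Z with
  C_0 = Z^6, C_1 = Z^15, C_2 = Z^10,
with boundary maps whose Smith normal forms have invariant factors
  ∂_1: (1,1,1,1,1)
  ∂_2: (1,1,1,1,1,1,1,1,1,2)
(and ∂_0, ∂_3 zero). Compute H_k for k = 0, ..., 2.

H_0 ≅ Z,  H_1 ≅ Z/2,  H_2 = 0.

H_0: b_0 = 6 − 0 − 5 = 1; torsion from ∂_1 factors > 1: none. So H_0 ≅ Z.
H_1: b_1 = 15 − 5 − 10 = 0; torsion from ∂_2 factors > 1: [2]. So H_1 ≅ Z/2.
H_2: b_2 = 10 − 10 − 0 = 0; torsion from ∂_3 factors > 1: none. So H_2 ≅ 0.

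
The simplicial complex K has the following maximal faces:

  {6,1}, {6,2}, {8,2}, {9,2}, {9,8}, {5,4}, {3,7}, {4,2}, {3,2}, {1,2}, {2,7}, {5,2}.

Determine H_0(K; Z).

Fix the vertex order 1 < 2 < 3 < 4 < 5 < 6 < 7 < 8 < 9 and write every simplex with vertices in increasing order. Then dim K = 1 and the simplices of K are:

  0-simplices (9): [1], [2], [3], [4], [5], [6], [7], [8], [9]
  1-simplices (12): [1,2], [1,6], [2,3], [2,4], [2,5], [2,6], [2,7], [2,8], [2,9], [3,7], [4,5], [8,9]

so the chain groups are C_0 ≅ Z^9, C_1 ≅ Z^12.

∂_1: C_1 → C_0 maps an edge to its endpoints' difference, ∂[p,q] = q − p. For instance
  ∂[1,2] = [2] − [1].
This gives a 9×12 integer matrix of rank 8; reducing to Smith normal form yields diagonal entries (1,1,1,1,1,1,1,1).

Reading off H_k = ker ∂_k / im ∂_{k+1}:

  H_0: rank C_0 − rank ∂_1 = 9 − 8 = 1, and the invariant factors of ∂_1 are all 1, so H_0 = Z.

(K is a triangulation of a wedge of 4 circles.)

H_0 = Z.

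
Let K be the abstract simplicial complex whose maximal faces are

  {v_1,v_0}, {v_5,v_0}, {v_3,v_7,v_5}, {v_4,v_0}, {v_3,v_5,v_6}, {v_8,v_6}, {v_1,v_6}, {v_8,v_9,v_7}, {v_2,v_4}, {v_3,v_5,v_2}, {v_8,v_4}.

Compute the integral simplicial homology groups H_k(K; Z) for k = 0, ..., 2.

H_0 ≅ Z,  H_1 ≅ Z^4,  H_2 = 0.

Fix the vertex order v_0 < v_1 < v_2 < v_3 < v_4 < v_5 < v_6 < v_7 < v_8 < v_9 and write every simplex with vertices in increasing order. Then dim K = 2 and the simplices of K are:

  0-simplices (10): [v_0], [v_1], [v_2], [v_3], [v_4], [v_5], [v_6], [v_7], [v_8], [v_9]
  1-simplices (17): (17 of them)
  2-simplices (4): [v_2,v_3,v_5], [v_3,v_5,v_6], [v_3,v_5,v_7], [v_7,v_8,v_9]

giving chain groups C_0 ≅ Z^10, C_1 ≅ Z^17, C_2 ≅ Z^4.

∂_1: C_1 → C_0 is given by ∂[p,q] = [q] − [p]. For instance
  ∂[v_7,v_9] = [v_9] − [v_7].
The resulting 10×17 matrix has rank 9, and its Smith normal form has invariant factors (1,1,1,1,1,1,1,1,1).

The boundary map ∂_2: C_2 → C_1 maps a triangle to the signed sum of its edges. For instance
  ∂[v_3,v_5,v_6] = [v_5,v_6] − [v_3,v_6] + [v_3,v_5],
  ∂[v_7,v_8,v_9] = [v_8,v_9] − [v_7,v_9] + [v_7,v_8].
The 17×4 boundary matrix has rank 4 and Smith normal form diag(1,1,1,1).

Computing H_k = (kernel of ∂_k) / (image of ∂_{k+1}):

  H_0: rank C_0 − rank ∂_1 = 10 − 9 = 1, and the invariant factors of ∂_1 are all 1, so H_0 ≅ Z.
  H_1: rank ker ∂_1 − rank ∂_2 = (17 − 9) − 4 = 4, and the invariant factors of ∂_2 are all 1, so H_1 ≅ Z^4.
  H_2: rank ker ∂_2 − rank ∂_3 = (4 − 4) − 0 = 0, and there is no ∂_3, so H_2 ≅ 0.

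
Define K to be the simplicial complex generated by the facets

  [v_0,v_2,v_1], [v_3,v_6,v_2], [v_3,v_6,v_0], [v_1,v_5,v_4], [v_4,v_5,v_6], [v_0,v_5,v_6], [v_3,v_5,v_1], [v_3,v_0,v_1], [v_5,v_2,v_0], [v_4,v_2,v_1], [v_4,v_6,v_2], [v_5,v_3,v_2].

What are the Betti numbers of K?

Order the vertices as v_0 < v_1 < v_2 < v_3 < v_4 < v_5 < v_6. Listing each simplex with vertices in this order, K has dimension 2 with simplices:

  0-simplices (7): [v_0], [v_1], [v_2], [v_3], [v_4], [v_5], [v_6]
  1-simplices (18): (18 of them)
  2-simplices (12): (12 of them)

Hence C_0 ≅ Z^7, C_1 ≅ Z^18, C_2 ≅ Z^12.

The boundary map ∂_1: C_1 → C_0 maps an edge to its endpoints' difference, ∂[p,q] = q − p. For instance
  ∂[v_2,v_4] = [v_4] − [v_2].
This gives a 7×18 integer matrix of rank 6; reducing to Smith normal form yields diagonal entries (1,1,1,1,1,1).

Boundary ∂_2: C_2 → C_1 sends each 2-simplex [p,q,r] to [q,r] − [p,r] + [p,q]. For instance
  ∂[v_2,v_3,v_6] = [v_3,v_6] − [v_2,v_6] + [v_2,v_3],
  ∂[v_0,v_2,v_5] = [v_2,v_5] − [v_0,v_5] + [v_0,v_2].
The resulting 18×12 matrix has rank 12, and its Smith normal form has invariant factors (1,1,1,1,1,1,1,1,1,1,1,2).

Reading off H_k = ker ∂_k / im ∂_{k+1}:

  H_0: rank C_0 − rank ∂_1 = 7 − 6 = 1, and the invariant factors of ∂_1 are all 1, so H_0 ≅ Z.
  H_1: rank ker ∂_1 − rank ∂_2 = (18 − 6) − 12 = 0, and ∂_2 has invariant factor 2 > 1, so H_1 ≅ Z/2Z.
  H_2: rank ker ∂_2 − rank ∂_3 = (12 − 12) − 0 = 0, and there is no ∂_3, so H_2 ≅ 0.

As a check, the Euler characteristic is 7 − 18 + 12 = 1, which agrees with 1 − 0 + 0 = 1.
(K is a triangulation of the real projective plane RP^2.)

Hence the Betti numbers are b_0 = 1, b_1 = 0, b_2 = 0.

b_0 = 1, b_1 = 0, b_2 = 0.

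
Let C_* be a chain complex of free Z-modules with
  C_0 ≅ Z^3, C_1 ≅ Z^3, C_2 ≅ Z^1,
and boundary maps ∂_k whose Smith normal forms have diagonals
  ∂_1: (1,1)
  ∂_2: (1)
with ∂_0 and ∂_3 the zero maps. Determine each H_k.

H_0: b_0 = 3 − 0 − 2 = 1; torsion from ∂_1 factors > 1: none. So H_0 = Z.
H_1: b_1 = 3 − 2 − 1 = 0; torsion from ∂_2 factors > 1: none. So H_1 = 0.
H_2: b_2 = 1 − 1 − 0 = 0; torsion from ∂_3 factors > 1: none. So H_2 = 0.

H_0 = Z,  H_1 = 0,  H_2 = 0.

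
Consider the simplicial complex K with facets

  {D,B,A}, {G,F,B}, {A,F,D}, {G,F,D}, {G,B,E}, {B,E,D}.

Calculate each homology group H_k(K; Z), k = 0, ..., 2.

H_0 = Z,  H_1 = Z,  H_2 = 0.

K has 6 vertices, 12 edges, 6 triangles.
rank ∂_0 = 0, rank ∂_1 = 5 ⇒ b_0 = 6 − 0 − 5 = 1; all invariant factors of ∂_1 are 1 so no torsion. So H_0 = Z.
rank ∂_1 = 5, rank ∂_2 = 6 ⇒ b_1 = 12 − 5 − 6 = 1; all invariant factors of ∂_2 are 1 so no torsion. So H_1 = Z.
rank ∂_2 = 6, rank ∂_3 = 0 ⇒ b_2 = 6 − 6 − 0 = 0. So H_2 = 0.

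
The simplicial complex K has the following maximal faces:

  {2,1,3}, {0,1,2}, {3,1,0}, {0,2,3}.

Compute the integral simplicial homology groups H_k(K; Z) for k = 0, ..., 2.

Take the total order 0 < 1 < 2 < 3 on the vertex set. Then K (dimension 2) consists of the simplices:

  0-simplices (4): [0], [1], [2], [3]
  1-simplices (6): [0,1], [0,2], [0,3], [1,2], [1,3], [2,3]
  2-simplices (4): [0,1,2], [0,1,3], [0,2,3], [1,2,3]

Hence C_0 ≅ Z^4, C_1 ≅ Z^6, C_2 ≅ Z^4.

Boundary ∂_1: C_1 → C_0 is given by ∂[p,q] = [q] − [p]. For instance
  ∂[2,3] = [3] − [2].
As a 4×6 matrix over Z this has rank 3, with invariant factors (1,1,1).

The boundary map ∂_2: C_2 → C_1 maps a triangle to the signed sum of its edges. For instance
  ∂[1,2,3] = [2,3] − [1,3] + [1,2],
  ∂[0,1,3] = [1,3] − [0,3] + [0,1].
The resulting 6×4 matrix has rank 3, and its Smith normal form has invariant factors (1,1,1).

From H_k ≅ ker(∂_k) / im(∂_{k+1}) we obtain:

  H_0: rank C_0 − rank ∂_1 = 4 − 3 = 1, and the invariant factors of ∂_1 are all 1, so H_0 = Z.
  H_1: rank ker ∂_1 − rank ∂_2 = (6 − 3) − 3 = 0, and the invariant factors of ∂_2 are all 1, so H_1 = 0.
  H_2: rank ker ∂_2 − rank ∂_3 = (4 − 3) − 0 = 1, and there is no ∂_3, so H_2 = Z.

As a check, the Euler characteristic is 4 − 6 + 4 = 2, which agrees with 1 − 0 + 1 = 2.
(K is a triangulation of the 2-sphere S^2.)

H_0 = Z,  H_1 = 0,  H_2 = Z.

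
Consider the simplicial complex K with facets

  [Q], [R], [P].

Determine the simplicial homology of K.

Order the vertices as P < Q < R. Listing each simplex with vertices in this order, K has dimension 0 with simplices:

  0-simplices (3): P, Q, R

Hence C_0 ≅ Z^3.

Now H_k = ker ∂_k / im ∂_{k+1}, so:

  H_0: rank C_0 − rank ∂_1 = 3 − 0 = 3, and there is no ∂_1, so H_0 ≅ Z^3.

H_0 = Z^3.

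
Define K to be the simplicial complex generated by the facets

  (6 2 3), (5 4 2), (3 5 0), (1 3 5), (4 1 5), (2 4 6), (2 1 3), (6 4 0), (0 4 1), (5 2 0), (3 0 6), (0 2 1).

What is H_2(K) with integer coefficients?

We work with the vertex ordering 0 < 1 < 2 < 3 < 4 < 5 < 6. The simplices of K, each written with vertices in increasing order, are:

  0-simplices (7): [0], [1], [2], [3], [4], [5], [6]
  1-simplices (18): [0,1], [0,2], [0,3], [0,4], [0,5], [0,6], [1,2], [1,3], [1,4], [1,5], [2,3], [2,4], [2,5], [2,6], [3,5], [3,6], [4,5], [4,6]
  2-simplices (12): [0,1,2], [0,1,4], [0,2,5], [0,3,5], [0,3,6], [0,4,6], [1,2,3], [1,3,5], [1,4,5], [2,3,6], [2,4,5], [2,4,6]

giving chain groups C_0 ≅ Z^7, C_1 ≅ Z^18, C_2 ≅ Z^12.

∂_1: C_1 → C_0 maps an edge to its endpoints' difference, ∂[p,q] = q − p.
This gives a 7×18 integer matrix of rank 6; reducing to Smith normal form yields diagonal entries (1,1,1,1,1,1).

Boundary ∂_2: C_2 → C_1 sends each 2-simplex [p,q,r] to [q,r] − [p,r] + [p,q]. For instance
  ∂[0,3,5] = [3,5] − [0,5] + [0,3],
  ∂[0,1,2] = [1,2] − [0,2] + [0,1].
This gives a 18×12 integer matrix of rank 12; reducing to Smith normal form yields diagonal entries (1,1,1,1,1,1,1,1,1,1,1,2).

From H_k ≅ ker(∂_k) / im(∂_{k+1}) we obtain:

  H_2: rank ker ∂_2 − rank ∂_3 = (12 − 12) − 0 = 0, and there is no ∂_3, so H_2 ≅ 0.

H_2 ≅ 0.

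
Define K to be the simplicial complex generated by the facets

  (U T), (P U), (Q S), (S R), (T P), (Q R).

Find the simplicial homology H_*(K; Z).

K has 6 vertices, 6 edges.
rank ∂_0 = 0, rank ∂_1 = 4 ⇒ b_0 = 6 − 0 − 4 = 2; all invariant factors of ∂_1 are 1 so no torsion. So H_0 ≅ Z^2.
rank ∂_1 = 4, rank ∂_2 = 0 ⇒ b_1 = 6 − 4 − 0 = 2. So H_1 ≅ Z^2.

H_0 = Z^2,  H_1 = Z^2.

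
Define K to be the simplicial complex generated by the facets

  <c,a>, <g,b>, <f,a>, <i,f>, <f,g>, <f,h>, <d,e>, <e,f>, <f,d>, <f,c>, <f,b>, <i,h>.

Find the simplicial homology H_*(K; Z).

We work with the vertex ordering a < b < c < d < e < f < g < h < i. The simplices of K, each written with vertices in increasing order, are:

  0-simplices (9): a, b, c, d, e, f, g, h, i
  1-simplices (12): ac, af, bf, bg, cf, de, df, ef, fg, fh, fi, hi

so the chain groups are C_0 ≅ Z^9, C_1 ≅ Z^12.

∂_1: C_1 → C_0 sends each edge [p,q] (with p < q) to q − p.
As a 9×12 matrix over Z this has rank 8, with invariant factors (1,1,1,1,1,1,1,1).

Now H_k = ker ∂_k / im ∂_{k+1}, so:

  H_0: rank C_0 − rank ∂_1 = 9 − 8 = 1, and the invariant factors of ∂_1 are all 1, so H_0 ≅ Z.
  H_1: rank ker ∂_1 − rank ∂_2 = (12 − 8) − 0 = 4, and there is no ∂_2, so H_1 ≅ Z^4.

H_0 = Z,  H_1 = Z^4.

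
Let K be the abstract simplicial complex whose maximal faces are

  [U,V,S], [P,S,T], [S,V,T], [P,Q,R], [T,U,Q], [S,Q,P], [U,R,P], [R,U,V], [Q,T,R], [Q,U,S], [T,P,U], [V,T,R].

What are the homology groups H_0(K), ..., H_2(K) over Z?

Fix the vertex order P < Q < R < S < T < U < V and write every simplex with vertices in increasing order. Then dim K = 2 and the simplices of K are:

  0-simplices (7): P, Q, R, S, T, U, V
  1-simplices (18): PQ, PR, PS, PT, PU, QR, QS, QT, QU, RT, RU, RV, ST, SU, SV, TU, TV, UV
  2-simplices (12): PQR, PQS, PRU, PST, PTU, QRT, QSU, QTU, RTV, RUV, STV, SUV

giving chain groups C_0 ≅ Z^7, C_1 ≅ Z^18, C_2 ≅ Z^12.

∂_1: C_1 → C_0 is given by ∂[p,q] = [q] − [p].
This gives a 7×18 integer matrix of rank 6; reducing to Smith normal form yields diagonal entries (1,1,1,1,1,1).

∂_2: C_2 → C_1 sends each 2-simplex [p,q,r] to [q,r] − [p,r] + [p,q]. For instance
  ∂RTV = TV − RV + RT,
  ∂QTU = TU − QU + QT.
This gives a 18×12 integer matrix of rank 12; reducing to Smith normal form yields diagonal entries (1,1,1,1,1,1,1,1,1,1,1,2).

Computing H_k = (kernel of ∂_k) / (image of ∂_{k+1}):

  H_0: rank C_0 − rank ∂_1 = 7 − 6 = 1, and the invariant factors of ∂_1 are all 1, so H_0 = Z.
  H_1: rank ker ∂_1 − rank ∂_2 = (18 − 6) − 12 = 0, and ∂_2 has invariant factor 2 > 1, so H_1 = Z/2Z.
  H_2: rank ker ∂_2 − rank ∂_3 = (12 − 12) − 0 = 0, and there is no ∂_3, so H_2 = 0.

H_0 ≅ Z,  H_1 ≅ Z/2Z,  H_2 = 0.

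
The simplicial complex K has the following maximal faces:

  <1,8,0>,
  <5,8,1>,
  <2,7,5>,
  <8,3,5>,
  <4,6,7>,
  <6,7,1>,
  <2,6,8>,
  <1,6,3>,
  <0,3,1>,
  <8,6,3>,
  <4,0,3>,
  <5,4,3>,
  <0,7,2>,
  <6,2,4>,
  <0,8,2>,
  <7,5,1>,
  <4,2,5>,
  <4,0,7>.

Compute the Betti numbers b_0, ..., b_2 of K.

b_0 = 1, b_1 = 1, b_2 = 0.

We work with the vertex ordering 0 < 1 < 2 < 3 < 4 < 5 < 6 < 7 < 8. The simplices of K, each written with vertices in increasing order, are:

  0-simplices (9): [0], [1], [2], [3], [4], [5], [6], [7], [8]
  1-simplices (27): (27 of them)
  2-simplices (18): [0,1,3], [0,1,8], [0,2,7], [0,2,8], [0,3,4], [0,4,7], [1,3,6], [1,5,7], [1,5,8], [1,6,7], [2,4,5], [2,4,6], [2,5,7], [2,6,8], [3,4,5], [3,5,8], [3,6,8], [4,6,7]

giving chain groups C_0 ≅ Z^9, C_1 ≅ Z^27, C_2 ≅ Z^18.

The boundary map ∂_1: C_1 → C_0 sends each edge [p,q] (with p < q) to q − p. For instance
  ∂[1,8] = [8] − [1].
The resulting 9×27 matrix has rank 8, and its Smith normal form has invariant factors (1,1,1,1,1,1,1,1).

Boundary ∂_2: C_2 → C_1 acts by ∂[p,q,r] = [q,r] − [p,r] + [p,q]. For instance
  ∂[0,3,4] = [3,4] − [0,4] + [0,3],
  ∂[2,5,7] = [5,7] − [2,7] + [2,5].
As a 27×18 matrix over Z this has rank 18, with invariant factors (1,1,1,1,1,1,1,1,1,1,1,1,1,1,1,1,1,2).

From H_k ≅ ker(∂_k) / im(∂_{k+1}) we obtain:

  H_0: rank C_0 − rank ∂_1 = 9 − 8 = 1, and the invariant factors of ∂_1 are all 1, so H_0 = Z.
  H_1: rank ker ∂_1 − rank ∂_2 = (27 − 8) − 18 = 1, and ∂_2 has invariant factor 2 > 1, so H_1 = Z × Z/2.
  H_2: rank ker ∂_2 − rank ∂_3 = (18 − 18) − 0 = 0, and there is no ∂_3, so H_2 = 0.

Hence the Betti numbers are b_0 = 1, b_1 = 1, b_2 = 0.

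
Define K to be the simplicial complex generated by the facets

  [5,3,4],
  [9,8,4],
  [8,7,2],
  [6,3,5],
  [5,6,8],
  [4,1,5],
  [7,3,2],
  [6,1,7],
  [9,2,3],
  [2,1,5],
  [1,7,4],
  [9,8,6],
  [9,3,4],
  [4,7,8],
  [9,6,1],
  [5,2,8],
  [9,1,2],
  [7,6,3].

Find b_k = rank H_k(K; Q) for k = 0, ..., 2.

b_0 = 1, b_1 = 2, b_2 = 1.

Order the vertices as 1 < 2 < 3 < 4 < 5 < 6 < 7 < 8 < 9. Listing each simplex with vertices in this order, K has dimension 2 with simplices:

  0-simplices (9): [1], [2], [3], [4], [5], [6], [7], [8], [9]
  1-simplices (27): (27 of them)
  2-simplices (18): [1,2,5], [1,2,9], [1,4,5], [1,4,7], [1,6,7], [1,6,9], [2,3,7], [2,3,9], [2,5,8], [2,7,8], [3,4,5], [3,4,9], [3,5,6], [3,6,7], [4,7,8], [4,8,9], [5,6,8], [6,8,9]

Hence C_0 ≅ Z^9, C_1 ≅ Z^27, C_2 ≅ Z^18.

The boundary map ∂_1: C_1 → C_0 maps an edge to its endpoints' difference, ∂[p,q] = q − p. For instance
  ∂[2,8] = [8] − [2].
This gives a 9×27 integer matrix of rank 8; reducing to Smith normal form yields diagonal entries (1,1,1,1,1,1,1,1).

The boundary map ∂_2: C_2 → C_1 acts by ∂[p,q,r] = [q,r] − [p,r] + [p,q]. For instance
  ∂[2,3,7] = [3,7] − [2,7] + [2,3],
  ∂[3,5,6] = [5,6] − [3,6] + [3,5].
As a 27×18 matrix over Z this has rank 17, with invariant factors (1,1,1,1,1,1,1,1,1,1,1,1,1,1,1,1,1).

Reading off H_k = ker ∂_k / im ∂_{k+1}:

  H_0: rank C_0 − rank ∂_1 = 9 − 8 = 1, and the invariant factors of ∂_1 are all 1, so H_0 ≅ Z.
  H_1: rank ker ∂_1 − rank ∂_2 = (27 − 8) − 17 = 2, and the invariant factors of ∂_2 are all 1, so H_1 ≅ Z^2.
  H_2: rank ker ∂_2 − rank ∂_3 = (18 − 17) − 0 = 1, and there is no ∂_3, so H_2 ≅ Z.

As a check, the Euler characteristic is 9 − 27 + 18 = 0, which agrees with 1 − 2 + 1 = 0.
(K is a triangulation of the torus T^2.)

Hence the Betti numbers are b_0 = 1, b_1 = 2, b_2 = 1.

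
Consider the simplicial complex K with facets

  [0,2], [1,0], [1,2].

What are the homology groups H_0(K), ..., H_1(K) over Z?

H_0 ≅ Z,  H_1 ≅ Z.

Take the total order 0 < 1 < 2 on the vertex set. Then K (dimension 1) consists of the simplices:

  0-simplices (3): [0], [1], [2]
  1-simplices (3): [0,1], [0,2], [1,2]

Hence C_0 ≅ Z^3, C_1 ≅ Z^3.

The boundary map ∂_1: C_1 → C_0 is given by ∂[p,q] = [q] − [p]. For instance
  ∂[1,2] = [2] − [1].
This gives a 3×3 integer matrix of rank 2; reducing to Smith normal form yields diagonal entries (1,1).

Reading off H_k = ker ∂_k / im ∂_{k+1}:

  H_0: rank C_0 − rank ∂_1 = 3 − 2 = 1, and the invariant factors of ∂_1 are all 1, so H_0 ≅ Z.
  H_1: rank ker ∂_1 − rank ∂_2 = (3 − 2) − 0 = 1, and there is no ∂_2, so H_1 ≅ Z.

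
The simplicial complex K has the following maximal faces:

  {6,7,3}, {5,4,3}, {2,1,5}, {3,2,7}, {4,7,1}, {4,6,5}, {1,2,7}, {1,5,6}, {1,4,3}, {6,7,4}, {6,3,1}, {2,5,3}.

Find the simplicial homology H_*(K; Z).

Fix the vertex order 1 < 2 < 3 < 4 < 5 < 6 < 7 and write every simplex with vertices in increasing order. Then dim K = 2 and the simplices of K are:

  0-simplices (7): [1], [2], [3], [4], [5], [6], [7]
  1-simplices (18): [1,2], [1,3], [1,4], [1,5], [1,6], [1,7], [2,3], [2,5], [2,7], [3,4], [3,5], [3,6], [3,7], [4,5], [4,6], [4,7], [5,6], [6,7]
  2-simplices (12): [1,2,5], [1,2,7], [1,3,4], [1,3,6], [1,4,7], [1,5,6], [2,3,5], [2,3,7], [3,4,5], [3,6,7], [4,5,6], [4,6,7]

giving chain groups C_0 ≅ Z^7, C_1 ≅ Z^18, C_2 ≅ Z^12.

Boundary ∂_1: C_1 → C_0 is given by ∂[p,q] = [q] − [p].
The resulting 7×18 matrix has rank 6, and its Smith normal form has invariant factors (1,1,1,1,1,1).

∂_2: C_2 → C_1 maps a triangle to the signed sum of its edges. For instance
  ∂[4,6,7] = [6,7] − [4,7] + [4,6],
  ∂[1,3,6] = [3,6] − [1,6] + [1,3].
This gives a 18×12 integer matrix of rank 12; reducing to Smith normal form yields diagonal entries (1,1,1,1,1,1,1,1,1,1,1,2).

Reading off H_k = ker ∂_k / im ∂_{k+1}:

  H_0: rank C_0 − rank ∂_1 = 7 − 6 = 1, and the invariant factors of ∂_1 are all 1, so H_0 = Z.
  H_1: rank ker ∂_1 − rank ∂_2 = (18 − 6) − 12 = 0, and ∂_2 has invariant factor 2 > 1, so H_1 = Z/2.
  H_2: rank ker ∂_2 − rank ∂_3 = (12 − 12) − 0 = 0, and there is no ∂_3, so H_2 = 0.

H_0 = Z,  H_1 = Z/2,  H_2 = 0.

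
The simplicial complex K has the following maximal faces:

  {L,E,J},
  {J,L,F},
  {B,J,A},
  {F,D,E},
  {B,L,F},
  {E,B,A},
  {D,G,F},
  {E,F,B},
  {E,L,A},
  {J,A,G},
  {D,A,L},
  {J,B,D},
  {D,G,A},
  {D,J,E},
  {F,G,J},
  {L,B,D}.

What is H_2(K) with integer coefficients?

We work with the vertex ordering A < B < D < E < F < G < J < L. The simplices of K, each written with vertices in increasing order, are:

  0-simplices (8): A, B, D, E, F, G, J, L
  1-simplices (24): AB, AD, AE, AG, AJ, AL, BD, BE, BF, BJ, BL, DE, DF, DG, DJ, DL, EF, EJ, EL, FG, FJ, FL, GJ, JL
  2-simplices (16): ABE, ABJ, ADG, ADL, AEL, AGJ, BDJ, BDL, BEF, BFL, DEF, DEJ, DFG, EJL, FGJ, FJL

so the chain groups are C_0 ≅ Z^8, C_1 ≅ Z^24, C_2 ≅ Z^16.

∂_1: C_1 → C_0 maps an edge to its endpoints' difference, ∂[p,q] = q − p. For instance
  ∂BJ = J − B.
The 8×24 boundary matrix has rank 7 and Smith normal form diag(1,1,1,1,1,1,1).

∂_2: C_2 → C_1 sends each 2-simplex [p,q,r] to [q,r] − [p,r] + [p,q]. For instance
  ∂ABE = BE − AE + AB,
  ∂BDL = DL − BL + BD.
As a 24×16 matrix over Z this has rank 15, with invariant factors (1,1,1,1,1,1,1,1,1,1,1,1,1,1,1).

Now H_k = ker ∂_k / im ∂_{k+1}, so:

  H_2: rank ker ∂_2 − rank ∂_3 = (16 − 15) − 0 = 1, and there is no ∂_3, so H_2 ≅ Z.

H_2 = Z.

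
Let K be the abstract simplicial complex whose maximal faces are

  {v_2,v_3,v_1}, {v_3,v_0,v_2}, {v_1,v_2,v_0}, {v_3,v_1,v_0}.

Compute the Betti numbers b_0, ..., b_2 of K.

K has 4 vertices, 6 edges, 4 triangles.
rank ∂_0 = 0, rank ∂_1 = 3 ⇒ b_0 = 4 − 0 − 3 = 1; all invariant factors of ∂_1 are 1 so no torsion. So H_0 ≅ Z.
rank ∂_1 = 3, rank ∂_2 = 3 ⇒ b_1 = 6 − 3 − 3 = 0; all invariant factors of ∂_2 are 1 so no torsion. So H_1 ≅ 0.
rank ∂_2 = 3, rank ∂_3 = 0 ⇒ b_2 = 4 − 3 − 0 = 1. So H_2 ≅ Z.

b_0 = 1, b_1 = 0, b_2 = 1.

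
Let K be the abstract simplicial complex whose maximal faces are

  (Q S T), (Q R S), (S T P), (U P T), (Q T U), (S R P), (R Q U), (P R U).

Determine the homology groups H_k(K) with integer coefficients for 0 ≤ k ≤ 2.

H_0 = Z,  H_1 = 0,  H_2 = Z.

Fix the vertex order P < Q < R < S < T < U and write every simplex with vertices in increasing order. Then dim K = 2 and the simplices of K are:

  0-simplices (6): P, Q, R, S, T, U
  1-simplices (12): PR, PS, PT, PU, QR, QS, QT, QU, RS, RU, ST, TU
  2-simplices (8): PRS, PRU, PST, PTU, QRS, QRU, QST, QTU

so the chain groups are C_0 ≅ Z^6, C_1 ≅ Z^12, C_2 ≅ Z^8.

Boundary ∂_1: C_1 → C_0 maps an edge to its endpoints' difference, ∂[p,q] = q − p.
The resulting 6×12 matrix has rank 5, and its Smith normal form has invariant factors (1,1,1,1,1).

Boundary ∂_2: C_2 → C_1 sends each 2-simplex [p,q,r] to [q,r] − [p,r] + [p,q]. For instance
  ∂PRU = RU − PU + PR,
  ∂PST = ST − PT + PS.
The resulting 12×8 matrix has rank 7, and its Smith normal form has invariant factors (1,1,1,1,1,1,1).

Now H_k = ker ∂_k / im ∂_{k+1}, so:

  H_0: rank C_0 − rank ∂_1 = 6 − 5 = 1, and the invariant factors of ∂_1 are all 1, so H_0 ≅ Z.
  H_1: rank ker ∂_1 − rank ∂_2 = (12 − 5) − 7 = 0, and the invariant factors of ∂_2 are all 1, so H_1 ≅ 0.
  H_2: rank ker ∂_2 − rank ∂_3 = (8 − 7) − 0 = 1, and there is no ∂_3, so H_2 ≅ Z.

As a check, the Euler characteristic is 6 − 12 + 8 = 2, which agrees with 1 − 0 + 1 = 2.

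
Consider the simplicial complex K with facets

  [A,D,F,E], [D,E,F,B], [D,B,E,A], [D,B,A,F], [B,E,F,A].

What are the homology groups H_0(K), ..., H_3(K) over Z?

Take the total order A < B < D < E < F on the vertex set. Then K (dimension 3) consists of the simplices:

  0-simplices (5): A, B, D, E, F
  1-simplices (10): AB, AD, AE, AF, BD, BE, BF, DE, DF, EF
  2-simplices (10): ABD, ABE, ABF, ADE, ADF, AEF, BDE, BDF, BEF, DEF
  3-simplices (5): ABDE, ABDF, ABEF, ADEF, BDEF

Hence C_0 ≅ Z^5, C_1 ≅ Z^10, C_2 ≅ Z^10, C_3 ≅ Z^5.

Boundary ∂_1: C_1 → C_0 maps an edge to its endpoints' difference, ∂[p,q] = q − p. For instance
  ∂EF = F − E.
The 5×10 boundary matrix has rank 4 and Smith normal form diag(1,1,1,1).

The boundary map ∂_2: C_2 → C_1 maps a triangle to the signed sum of its edges. For instance
  ∂DEF = EF − DF + DE,
  ∂ABE = BE − AE + AB.
This gives a 10×10 integer matrix of rank 6; reducing to Smith normal form yields diagonal entries (1,1,1,1,1,1).

∂_3: C_3 → C_2 sends each 3-simplex σ to the alternating sum Σ_i (−1)^i (σ with its i-th vertex removed). For instance
  ∂ADEF = DEF − AEF + ADF − ADE,
  ∂BDEF = DEF − BEF + BDF − BDE.
The resulting 10×5 matrix has rank 4, and its Smith normal form has invariant factors (1,1,1,1).

From H_k ≅ ker(∂_k) / im(∂_{k+1}) we obtain:

  H_0: rank C_0 − rank ∂_1 = 5 − 4 = 1, and the invariant factors of ∂_1 are all 1, so H_0 = Z.
  H_1: rank ker ∂_1 − rank ∂_2 = (10 − 4) − 6 = 0, and the invariant factors of ∂_2 are all 1, so H_1 = 0.
  H_2: rank ker ∂_2 − rank ∂_3 = (10 − 6) − 4 = 0, and the invariant factors of ∂_3 are all 1, so H_2 = 0.
  H_3: rank ker ∂_3 − rank ∂_4 = (5 − 4) − 0 = 1, and there is no ∂_4, so H_3 = Z.

H_0 = Z,  H_1 = 0,  H_2 = 0,  H_3 = Z.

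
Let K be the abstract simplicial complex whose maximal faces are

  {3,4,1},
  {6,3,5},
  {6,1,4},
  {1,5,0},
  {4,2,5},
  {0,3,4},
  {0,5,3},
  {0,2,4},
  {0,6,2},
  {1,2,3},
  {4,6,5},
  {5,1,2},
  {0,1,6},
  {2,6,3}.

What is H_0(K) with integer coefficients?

Order the vertices as 0 < 1 < 2 < 3 < 4 < 5 < 6. Listing each simplex with vertices in this order, K has dimension 2 with simplices:

  0-simplices (7): [0], [1], [2], [3], [4], [5], [6]
  1-simplices (21): [0,1], [0,2], [0,3], [0,4], [0,5], [0,6], [1,2], [1,3], [1,4], [1,5], [1,6], [2,3], [2,4], [2,5], [2,6], [3,4], [3,5], [3,6], [4,5], [4,6], [5,6]
  2-simplices (14): [0,1,5], [0,1,6], [0,2,4], [0,2,6], [0,3,4], [0,3,5], [1,2,3], [1,2,5], [1,3,4], [1,4,6], [2,3,6], [2,4,5], [3,5,6], [4,5,6]

giving chain groups C_0 ≅ Z^7, C_1 ≅ Z^21, C_2 ≅ Z^14.

Boundary ∂_1: C_1 → C_0 is given by ∂[p,q] = [q] − [p]. For instance
  ∂[0,1] = [1] − [0].
The 7×21 boundary matrix has rank 6 and Smith normal form diag(1,1,1,1,1,1).

Boundary ∂_2: C_2 → C_1 acts by ∂[p,q,r] = [q,r] − [p,r] + [p,q]. For instance
  ∂[0,3,5] = [3,5] − [0,5] + [0,3],
  ∂[1,2,3] = [2,3] − [1,3] + [1,2].
This gives a 21×14 integer matrix of rank 13; reducing to Smith normal form yields diagonal entries (1,1,1,1,1,1,1,1,1,1,1,1,1).

From H_k ≅ ker(∂_k) / im(∂_{k+1}) we obtain:

  H_0: rank C_0 − rank ∂_1 = 7 − 6 = 1, and the invariant factors of ∂_1 are all 1, so H_0 = Z.

H_0 = Z.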